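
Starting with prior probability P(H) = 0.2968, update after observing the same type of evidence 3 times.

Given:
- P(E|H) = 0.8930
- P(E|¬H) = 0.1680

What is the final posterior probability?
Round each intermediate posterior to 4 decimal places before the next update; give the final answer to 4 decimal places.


Sequential Bayesian updating:

Initial prior: P(H) = 0.2968

Update 1:
  P(E) = 0.8930 × 0.2968 + 0.1680 × 0.7032 = 0.26504240 + 0.11813760 = 0.38318000
  P(H|E) = 0.26504240 / 0.38318000 = 0.6917

Update 2:
  P(E) = 0.8930 × 0.6917 + 0.1680 × 0.3083 = 0.61768810 + 0.05179440 = 0.66948250
  P(H|E) = 0.61768810 / 0.66948250 = 0.9226

Update 3:
  P(E) = 0.8930 × 0.9226 + 0.1680 × 0.0774 = 0.82388180 + 0.01300320 = 0.83688500
  P(H|E) = 0.82388180 / 0.83688500 = 0.9845

Final posterior: 0.9845


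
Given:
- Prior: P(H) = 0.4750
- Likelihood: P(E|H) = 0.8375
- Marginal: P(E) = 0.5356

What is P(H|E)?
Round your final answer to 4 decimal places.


Using Bayes' theorem:

P(H|E) = P(E|H) × P(H) / P(E)
       = 0.8375 × 0.4750 / 0.5356
       = 0.39781250 / 0.5356
       = 0.7427

The evidence strengthens our belief in H.
Prior: 0.4750 → Posterior: 0.7427


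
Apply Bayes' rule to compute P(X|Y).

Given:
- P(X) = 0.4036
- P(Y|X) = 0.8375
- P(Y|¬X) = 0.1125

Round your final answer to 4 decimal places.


Bayes' theorem: P(X|Y) = P(Y|X) × P(X) / P(Y)

Step 1: Calculate P(Y) using law of total probability
P(Y) = P(Y|X)P(X) + P(Y|¬X)P(¬X)
     = 0.8375 × 0.4036 + 0.1125 × 0.5964
     = 0.33801500 + 0.06709500
     = 0.40511000

Step 2: Apply Bayes' theorem
P(X|Y) = P(Y|X) × P(X) / P(Y)
       = 0.33801500 / 0.40511000
       = 0.8344


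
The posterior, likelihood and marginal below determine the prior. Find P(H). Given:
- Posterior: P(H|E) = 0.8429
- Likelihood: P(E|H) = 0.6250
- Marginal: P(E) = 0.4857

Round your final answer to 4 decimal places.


From Bayes' theorem: P(H|E) = P(E|H) × P(H) / P(E)

Rearranging for P(H):
P(H) = P(H|E) × P(E) / P(E|H)
     = 0.8429 × 0.4857 / 0.6250
     = 0.40939653 / 0.6250
     = 0.6550


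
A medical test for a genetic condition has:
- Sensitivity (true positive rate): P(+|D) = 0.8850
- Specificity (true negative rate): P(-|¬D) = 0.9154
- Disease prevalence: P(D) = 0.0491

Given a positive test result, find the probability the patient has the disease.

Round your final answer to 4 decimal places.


Let D = has disease, + = positive test

Given:
- P(D) = 0.0491 (prevalence)
- P(+|D) = 0.8850 (sensitivity)
- P(-|¬D) = 0.9154 (specificity)
- P(+|¬D) = 0.0846 (false positive rate = 1 - specificity)

Step 1: Find P(+)
P(+) = P(+|D)P(D) + P(+|¬D)P(¬D)
     = 0.8850 × 0.0491 + 0.0846 × 0.9509
     = 0.04345350 + 0.08044614
     = 0.12389964

Step 2: Apply Bayes' theorem for P(D|+)
P(D|+) = P(+|D)P(D) / P(+)
       = 0.04345350 / 0.12389964
       = 0.3507


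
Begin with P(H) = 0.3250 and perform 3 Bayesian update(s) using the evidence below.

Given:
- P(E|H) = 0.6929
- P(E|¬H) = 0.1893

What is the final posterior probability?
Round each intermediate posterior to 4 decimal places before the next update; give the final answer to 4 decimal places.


Sequential Bayesian updating:

Initial prior: P(H) = 0.3250

Update 1:
  P(E) = 0.6929 × 0.3250 + 0.1893 × 0.6750 = 0.22519250 + 0.12777750 = 0.35297000
  P(H|E) = 0.22519250 / 0.35297000 = 0.6380

Update 2:
  P(E) = 0.6929 × 0.6380 + 0.1893 × 0.3620 = 0.44207020 + 0.06852660 = 0.51059680
  P(H|E) = 0.44207020 / 0.51059680 = 0.8658

Update 3:
  P(E) = 0.6929 × 0.8658 + 0.1893 × 0.1342 = 0.59991282 + 0.02540406 = 0.62531688
  P(H|E) = 0.59991282 / 0.62531688 = 0.9594

Final posterior: 0.9594


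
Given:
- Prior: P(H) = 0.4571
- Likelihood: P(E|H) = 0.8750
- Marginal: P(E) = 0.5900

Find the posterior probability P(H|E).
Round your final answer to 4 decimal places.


Using Bayes' theorem:

P(H|E) = P(E|H) × P(H) / P(E)
       = 0.8750 × 0.4571 / 0.5900
       = 0.39996250 / 0.5900
       = 0.6779

The evidence strengthens our belief in H.
Prior: 0.4571 → Posterior: 0.6779


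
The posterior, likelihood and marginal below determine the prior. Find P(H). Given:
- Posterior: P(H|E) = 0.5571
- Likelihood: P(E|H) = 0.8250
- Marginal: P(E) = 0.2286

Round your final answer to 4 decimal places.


From Bayes' theorem: P(H|E) = P(E|H) × P(H) / P(E)

Rearranging for P(H):
P(H) = P(H|E) × P(E) / P(E|H)
     = 0.5571 × 0.2286 / 0.8250
     = 0.12735306 / 0.8250
     = 0.1544


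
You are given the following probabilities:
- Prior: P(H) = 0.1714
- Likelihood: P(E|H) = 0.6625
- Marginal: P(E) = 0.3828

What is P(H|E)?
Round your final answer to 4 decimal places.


Using Bayes' theorem:

P(H|E) = P(E|H) × P(H) / P(E)
       = 0.6625 × 0.1714 / 0.3828
       = 0.11355250 / 0.3828
       = 0.2966

The evidence strengthens our belief in H.
Prior: 0.1714 → Posterior: 0.2966


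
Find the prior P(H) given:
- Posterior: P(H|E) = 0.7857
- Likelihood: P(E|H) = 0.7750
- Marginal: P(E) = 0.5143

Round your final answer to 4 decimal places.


From Bayes' theorem: P(H|E) = P(E|H) × P(H) / P(E)

Rearranging for P(H):
P(H) = P(H|E) × P(E) / P(E|H)
     = 0.7857 × 0.5143 / 0.7750
     = 0.40408551 / 0.7750
     = 0.5214


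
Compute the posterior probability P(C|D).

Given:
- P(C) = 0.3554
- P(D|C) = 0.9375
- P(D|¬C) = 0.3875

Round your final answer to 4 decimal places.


Bayes' theorem: P(C|D) = P(D|C) × P(C) / P(D)

Step 1: Calculate P(D) using law of total probability
P(D) = P(D|C)P(C) + P(D|¬C)P(¬C)
     = 0.9375 × 0.3554 + 0.3875 × 0.6446
     = 0.33318750 + 0.24978250
     = 0.58297000

Step 2: Apply Bayes' theorem
P(C|D) = P(D|C) × P(C) / P(D)
       = 0.33318750 / 0.58297000
       = 0.5715


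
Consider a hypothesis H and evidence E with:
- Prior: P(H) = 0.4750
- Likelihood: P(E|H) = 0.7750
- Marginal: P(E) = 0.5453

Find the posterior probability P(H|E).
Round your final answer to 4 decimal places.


Using Bayes' theorem:

P(H|E) = P(E|H) × P(H) / P(E)
       = 0.7750 × 0.4750 / 0.5453
       = 0.36812500 / 0.5453
       = 0.6751

The evidence strengthens our belief in H.
Prior: 0.4750 → Posterior: 0.6751


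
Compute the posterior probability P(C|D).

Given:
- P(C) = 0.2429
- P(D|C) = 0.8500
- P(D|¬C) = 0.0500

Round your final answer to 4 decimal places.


Bayes' theorem: P(C|D) = P(D|C) × P(C) / P(D)

Step 1: Calculate P(D) using law of total probability
P(D) = P(D|C)P(C) + P(D|¬C)P(¬C)
     = 0.8500 × 0.2429 + 0.0500 × 0.7571
     = 0.20646500 + 0.03785500
     = 0.24432000

Step 2: Apply Bayes' theorem
P(C|D) = P(D|C) × P(C) / P(D)
       = 0.20646500 / 0.24432000
       = 0.8451


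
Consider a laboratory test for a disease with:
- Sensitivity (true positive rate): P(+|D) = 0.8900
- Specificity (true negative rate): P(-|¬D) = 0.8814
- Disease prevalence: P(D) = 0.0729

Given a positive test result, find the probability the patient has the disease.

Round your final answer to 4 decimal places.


Let D = has disease, + = positive test

Given:
- P(D) = 0.0729 (prevalence)
- P(+|D) = 0.8900 (sensitivity)
- P(-|¬D) = 0.8814 (specificity)
- P(+|¬D) = 0.1186 (false positive rate = 1 - specificity)

Step 1: Find P(+)
P(+) = P(+|D)P(D) + P(+|¬D)P(¬D)
     = 0.8900 × 0.0729 + 0.1186 × 0.9271
     = 0.06488100 + 0.10995406
     = 0.17483506

Step 2: Apply Bayes' theorem for P(D|+)
P(D|+) = P(+|D)P(D) / P(+)
       = 0.06488100 / 0.17483506
       = 0.3711


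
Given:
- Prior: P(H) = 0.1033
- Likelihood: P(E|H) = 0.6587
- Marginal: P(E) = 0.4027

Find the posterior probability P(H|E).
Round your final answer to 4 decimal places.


Using Bayes' theorem:

P(H|E) = P(E|H) × P(H) / P(E)
       = 0.6587 × 0.1033 / 0.4027
       = 0.06804371 / 0.4027
       = 0.1690

The evidence strengthens our belief in H.
Prior: 0.1033 → Posterior: 0.1690


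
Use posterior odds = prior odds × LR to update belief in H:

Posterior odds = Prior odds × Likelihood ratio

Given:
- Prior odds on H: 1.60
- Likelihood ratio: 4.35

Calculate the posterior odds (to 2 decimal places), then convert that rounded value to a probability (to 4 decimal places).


Step 1: Calculate posterior odds
Posterior odds = Prior odds × LR
               = 1.60 × 4.35
               = 6.96

Step 2: Convert to probability
P(H|E) = Posterior odds / (1 + Posterior odds)
       = 6.96 / (1 + 6.96)
       = 6.96 / 7.96
       = 0.8744

The evidence increased P(H) from 0.6154 to 0.8744.


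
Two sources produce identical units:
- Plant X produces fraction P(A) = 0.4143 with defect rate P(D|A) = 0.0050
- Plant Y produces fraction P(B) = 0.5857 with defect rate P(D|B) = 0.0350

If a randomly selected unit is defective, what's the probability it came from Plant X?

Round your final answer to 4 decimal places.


Let A = from Plant X, D = defective

Given:
- P(A) = 0.4143, P(B) = 0.5857
- P(D|A) = 0.0050, P(D|B) = 0.0350

Step 1: Find P(D)
P(D) = P(D|A)P(A) + P(D|B)P(B)
     = 0.0050 × 0.4143 + 0.0350 × 0.5857
     = 0.00207150 + 0.02049950
     = 0.02257100

Step 2: Apply Bayes' theorem
P(A|D) = P(D|A)P(A) / P(D)
       = 0.00207150 / 0.02257100
       = 0.0918


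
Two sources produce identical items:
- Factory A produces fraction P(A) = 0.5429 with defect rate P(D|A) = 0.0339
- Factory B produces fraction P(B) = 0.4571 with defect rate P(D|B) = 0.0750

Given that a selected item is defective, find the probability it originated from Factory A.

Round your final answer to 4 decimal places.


Let A = from Factory A, D = defective

Given:
- P(A) = 0.5429, P(B) = 0.4571
- P(D|A) = 0.0339, P(D|B) = 0.0750

Step 1: Find P(D)
P(D) = P(D|A)P(A) + P(D|B)P(B)
     = 0.0339 × 0.5429 + 0.0750 × 0.4571
     = 0.01840431 + 0.03428250
     = 0.05268681

Step 2: Apply Bayes' theorem
P(A|D) = P(D|A)P(A) / P(D)
       = 0.01840431 / 0.05268681
       = 0.3493


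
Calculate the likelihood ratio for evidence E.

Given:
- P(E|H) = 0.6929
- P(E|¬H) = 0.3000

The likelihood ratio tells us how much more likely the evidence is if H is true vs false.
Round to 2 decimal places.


Likelihood Ratio (LR) = P(E|H) / P(E|¬H)

LR = 0.6929 / 0.3000
   = 2.31

The evidence is 2.31 times more likely if H is true than if H is false.
Since LR > 1, the evidence supports H over ¬H.


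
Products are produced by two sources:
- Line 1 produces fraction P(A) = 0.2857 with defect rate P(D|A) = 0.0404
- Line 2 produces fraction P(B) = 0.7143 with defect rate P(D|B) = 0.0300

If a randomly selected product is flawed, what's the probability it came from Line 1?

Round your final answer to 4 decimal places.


Let A = from Line 1, D = flawed

Given:
- P(A) = 0.2857, P(B) = 0.7143
- P(D|A) = 0.0404, P(D|B) = 0.0300

Step 1: Find P(D)
P(D) = P(D|A)P(A) + P(D|B)P(B)
     = 0.0404 × 0.2857 + 0.0300 × 0.7143
     = 0.01154228 + 0.02142900
     = 0.03297128

Step 2: Apply Bayes' theorem
P(A|D) = P(D|A)P(A) / P(D)
       = 0.01154228 / 0.03297128
       = 0.3501


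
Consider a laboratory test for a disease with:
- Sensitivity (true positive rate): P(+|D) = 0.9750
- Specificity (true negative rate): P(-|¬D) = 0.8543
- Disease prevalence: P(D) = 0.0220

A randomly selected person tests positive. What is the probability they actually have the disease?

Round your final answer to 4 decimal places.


Let D = has disease, + = positive test

Given:
- P(D) = 0.0220 (prevalence)
- P(+|D) = 0.9750 (sensitivity)
- P(-|¬D) = 0.8543 (specificity)
- P(+|¬D) = 0.1457 (false positive rate = 1 - specificity)

Step 1: Find P(+)
P(+) = P(+|D)P(D) + P(+|¬D)P(¬D)
     = 0.9750 × 0.0220 + 0.1457 × 0.9780
     = 0.02145000 + 0.14249460
     = 0.16394460

Step 2: Apply Bayes' theorem for P(D|+)
P(D|+) = P(+|D)P(D) / P(+)
       = 0.02145000 / 0.16394460
       = 0.1308


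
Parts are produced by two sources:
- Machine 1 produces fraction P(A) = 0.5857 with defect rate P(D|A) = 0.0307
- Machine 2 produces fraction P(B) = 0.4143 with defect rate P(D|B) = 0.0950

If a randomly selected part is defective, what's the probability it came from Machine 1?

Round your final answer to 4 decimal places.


Let A = from Machine 1, D = defective

Given:
- P(A) = 0.5857, P(B) = 0.4143
- P(D|A) = 0.0307, P(D|B) = 0.0950

Step 1: Find P(D)
P(D) = P(D|A)P(A) + P(D|B)P(B)
     = 0.0307 × 0.5857 + 0.0950 × 0.4143
     = 0.01798099 + 0.03935850
     = 0.05733949

Step 2: Apply Bayes' theorem
P(A|D) = P(D|A)P(A) / P(D)
       = 0.01798099 / 0.05733949
       = 0.3136


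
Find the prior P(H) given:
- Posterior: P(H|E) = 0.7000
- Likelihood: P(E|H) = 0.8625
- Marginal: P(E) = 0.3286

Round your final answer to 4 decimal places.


From Bayes' theorem: P(H|E) = P(E|H) × P(H) / P(E)

Rearranging for P(H):
P(H) = P(H|E) × P(E) / P(E|H)
     = 0.7000 × 0.3286 / 0.8625
     = 0.23002000 / 0.8625
     = 0.2667


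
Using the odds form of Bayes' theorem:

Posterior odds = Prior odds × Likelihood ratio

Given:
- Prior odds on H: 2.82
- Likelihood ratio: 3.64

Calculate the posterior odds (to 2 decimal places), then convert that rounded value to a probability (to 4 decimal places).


Step 1: Calculate posterior odds
Posterior odds = Prior odds × LR
               = 2.82 × 3.64
               = 10.26

Step 2: Convert to probability
P(H|E) = Posterior odds / (1 + Posterior odds)
       = 10.26 / (1 + 10.26)
       = 10.26 / 11.26
       = 0.9112

The evidence increased P(H) from 0.7382 to 0.9112.


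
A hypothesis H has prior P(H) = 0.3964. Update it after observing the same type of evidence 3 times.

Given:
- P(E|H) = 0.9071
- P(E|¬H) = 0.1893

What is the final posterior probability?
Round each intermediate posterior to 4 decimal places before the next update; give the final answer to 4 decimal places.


Sequential Bayesian updating:

Initial prior: P(H) = 0.3964

Update 1:
  P(E) = 0.9071 × 0.3964 + 0.1893 × 0.6036 = 0.35957444 + 0.11426148 = 0.47383592
  P(H|E) = 0.35957444 / 0.47383592 = 0.7589

Update 2:
  P(E) = 0.9071 × 0.7589 + 0.1893 × 0.2411 = 0.68839819 + 0.04564023 = 0.73403842
  P(H|E) = 0.68839819 / 0.73403842 = 0.9378

Update 3:
  P(E) = 0.9071 × 0.9378 + 0.1893 × 0.0622 = 0.85067838 + 0.01177446 = 0.86245284
  P(H|E) = 0.85067838 / 0.86245284 = 0.9863

Final posterior: 0.9863


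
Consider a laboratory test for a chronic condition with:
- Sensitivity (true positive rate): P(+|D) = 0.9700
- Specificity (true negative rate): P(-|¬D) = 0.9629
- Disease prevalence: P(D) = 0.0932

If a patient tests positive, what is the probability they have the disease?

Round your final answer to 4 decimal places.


Let D = has disease, + = positive test

Given:
- P(D) = 0.0932 (prevalence)
- P(+|D) = 0.9700 (sensitivity)
- P(-|¬D) = 0.9629 (specificity)
- P(+|¬D) = 0.0371 (false positive rate = 1 - specificity)

Step 1: Find P(+)
P(+) = P(+|D)P(D) + P(+|¬D)P(¬D)
     = 0.9700 × 0.0932 + 0.0371 × 0.9068
     = 0.09040400 + 0.03364228
     = 0.12404628

Step 2: Apply Bayes' theorem for P(D|+)
P(D|+) = P(+|D)P(D) / P(+)
       = 0.09040400 / 0.12404628
       = 0.7288


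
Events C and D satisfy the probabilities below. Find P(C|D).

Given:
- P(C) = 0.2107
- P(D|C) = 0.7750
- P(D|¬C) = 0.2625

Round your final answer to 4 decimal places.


Bayes' theorem: P(C|D) = P(D|C) × P(C) / P(D)

Step 1: Calculate P(D) using law of total probability
P(D) = P(D|C)P(C) + P(D|¬C)P(¬C)
     = 0.7750 × 0.2107 + 0.2625 × 0.7893
     = 0.16329250 + 0.20719125
     = 0.37048375

Step 2: Apply Bayes' theorem
P(C|D) = P(D|C) × P(C) / P(D)
       = 0.16329250 / 0.37048375
       = 0.4408


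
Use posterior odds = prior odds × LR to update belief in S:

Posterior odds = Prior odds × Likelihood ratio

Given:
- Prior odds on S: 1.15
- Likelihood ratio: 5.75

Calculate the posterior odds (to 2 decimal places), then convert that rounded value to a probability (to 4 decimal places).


Step 1: Calculate posterior odds
Posterior odds = Prior odds × LR
               = 1.15 × 5.75
               = 6.61

Step 2: Convert to probability
P(S|E) = Posterior odds / (1 + Posterior odds)
       = 6.61 / (1 + 6.61)
       = 6.61 / 7.61
       = 0.8686

The evidence increased P(S) from 0.5349 to 0.8686.


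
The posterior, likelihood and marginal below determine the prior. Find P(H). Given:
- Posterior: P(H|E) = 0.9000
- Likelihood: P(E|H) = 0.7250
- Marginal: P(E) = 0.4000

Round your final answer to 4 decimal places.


From Bayes' theorem: P(H|E) = P(E|H) × P(H) / P(E)

Rearranging for P(H):
P(H) = P(H|E) × P(E) / P(E|H)
     = 0.9000 × 0.4000 / 0.7250
     = 0.36000000 / 0.7250
     = 0.4966


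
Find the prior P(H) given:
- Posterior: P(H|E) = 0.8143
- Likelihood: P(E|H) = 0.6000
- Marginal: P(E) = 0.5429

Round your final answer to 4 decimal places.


From Bayes' theorem: P(H|E) = P(E|H) × P(H) / P(E)

Rearranging for P(H):
P(H) = P(H|E) × P(E) / P(E|H)
     = 0.8143 × 0.5429 / 0.6000
     = 0.44208347 / 0.6000
     = 0.7368


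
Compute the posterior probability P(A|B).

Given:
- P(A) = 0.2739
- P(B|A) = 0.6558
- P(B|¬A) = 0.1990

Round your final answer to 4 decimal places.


Bayes' theorem: P(A|B) = P(B|A) × P(A) / P(B)

Step 1: Calculate P(B) using law of total probability
P(B) = P(B|A)P(A) + P(B|¬A)P(¬A)
     = 0.6558 × 0.2739 + 0.1990 × 0.7261
     = 0.17962362 + 0.14449390
     = 0.32411752

Step 2: Apply Bayes' theorem
P(A|B) = P(B|A) × P(A) / P(B)
       = 0.17962362 / 0.32411752
       = 0.5542


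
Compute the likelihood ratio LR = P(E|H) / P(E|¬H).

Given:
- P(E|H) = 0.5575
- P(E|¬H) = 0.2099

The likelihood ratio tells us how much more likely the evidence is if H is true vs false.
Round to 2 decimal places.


Likelihood Ratio (LR) = P(E|H) / P(E|¬H)

LR = 0.5575 / 0.2099
   = 2.66

The evidence is 2.66 times more likely if H is true than if H is false.
Because LR exceeds 1, E is evidence for H.


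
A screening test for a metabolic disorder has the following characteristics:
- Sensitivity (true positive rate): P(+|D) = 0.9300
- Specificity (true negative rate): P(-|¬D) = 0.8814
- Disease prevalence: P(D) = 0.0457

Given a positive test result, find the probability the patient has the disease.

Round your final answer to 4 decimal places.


Let D = has disease, + = positive test

Given:
- P(D) = 0.0457 (prevalence)
- P(+|D) = 0.9300 (sensitivity)
- P(-|¬D) = 0.8814 (specificity)
- P(+|¬D) = 0.1186 (false positive rate = 1 - specificity)

Step 1: Find P(+)
P(+) = P(+|D)P(D) + P(+|¬D)P(¬D)
     = 0.9300 × 0.0457 + 0.1186 × 0.9543
     = 0.04250100 + 0.11317998
     = 0.15568098

Step 2: Apply Bayes' theorem for P(D|+)
P(D|+) = P(+|D)P(D) / P(+)
       = 0.04250100 / 0.15568098
       = 0.2730


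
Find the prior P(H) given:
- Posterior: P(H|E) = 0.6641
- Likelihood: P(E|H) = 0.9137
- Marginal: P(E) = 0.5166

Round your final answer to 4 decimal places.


From Bayes' theorem: P(H|E) = P(E|H) × P(H) / P(E)

Rearranging for P(H):
P(H) = P(H|E) × P(E) / P(E|H)
     = 0.6641 × 0.5166 / 0.9137
     = 0.34307406 / 0.9137
     = 0.3755


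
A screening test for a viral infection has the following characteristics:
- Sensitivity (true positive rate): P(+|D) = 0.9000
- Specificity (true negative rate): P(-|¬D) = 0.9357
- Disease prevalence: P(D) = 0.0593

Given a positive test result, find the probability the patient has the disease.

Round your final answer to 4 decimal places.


Let D = has disease, + = positive test

Given:
- P(D) = 0.0593 (prevalence)
- P(+|D) = 0.9000 (sensitivity)
- P(-|¬D) = 0.9357 (specificity)
- P(+|¬D) = 0.0643 (false positive rate = 1 - specificity)

Step 1: Find P(+)
P(+) = P(+|D)P(D) + P(+|¬D)P(¬D)
     = 0.9000 × 0.0593 + 0.0643 × 0.9407
     = 0.05337000 + 0.06048701
     = 0.11385701

Step 2: Apply Bayes' theorem for P(D|+)
P(D|+) = P(+|D)P(D) / P(+)
       = 0.05337000 / 0.11385701
       = 0.4687


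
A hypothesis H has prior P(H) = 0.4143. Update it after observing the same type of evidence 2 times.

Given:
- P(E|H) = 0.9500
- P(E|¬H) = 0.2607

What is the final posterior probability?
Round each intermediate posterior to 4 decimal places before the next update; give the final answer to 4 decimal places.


Sequential Bayesian updating:

Initial prior: P(H) = 0.4143

Update 1:
  P(E) = 0.9500 × 0.4143 + 0.2607 × 0.5857 = 0.39358500 + 0.15269199 = 0.54627699
  P(H|E) = 0.39358500 / 0.54627699 = 0.7205

Update 2:
  P(E) = 0.9500 × 0.7205 + 0.2607 × 0.2795 = 0.68447500 + 0.07286565 = 0.75734065
  P(H|E) = 0.68447500 / 0.75734065 = 0.9038

Final posterior: 0.9038


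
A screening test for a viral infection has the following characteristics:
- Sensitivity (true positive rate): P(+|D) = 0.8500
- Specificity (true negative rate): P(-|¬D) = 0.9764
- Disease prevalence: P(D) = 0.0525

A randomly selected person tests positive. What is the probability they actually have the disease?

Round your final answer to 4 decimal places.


Let D = has disease, + = positive test

Given:
- P(D) = 0.0525 (prevalence)
- P(+|D) = 0.8500 (sensitivity)
- P(-|¬D) = 0.9764 (specificity)
- P(+|¬D) = 0.0236 (false positive rate = 1 - specificity)

Step 1: Find P(+)
P(+) = P(+|D)P(D) + P(+|¬D)P(¬D)
     = 0.8500 × 0.0525 + 0.0236 × 0.9475
     = 0.04462500 + 0.02236100
     = 0.06698600

Step 2: Apply Bayes' theorem for P(D|+)
P(D|+) = P(+|D)P(D) / P(+)
       = 0.04462500 / 0.06698600
       = 0.6662


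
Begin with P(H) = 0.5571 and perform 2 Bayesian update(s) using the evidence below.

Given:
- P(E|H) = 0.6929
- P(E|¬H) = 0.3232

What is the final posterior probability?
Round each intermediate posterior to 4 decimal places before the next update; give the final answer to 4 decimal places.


Sequential Bayesian updating:

Initial prior: P(H) = 0.5571

Update 1:
  P(E) = 0.6929 × 0.5571 + 0.3232 × 0.4429 = 0.38601459 + 0.14314528 = 0.52915987
  P(H|E) = 0.38601459 / 0.52915987 = 0.7295

Update 2:
  P(E) = 0.6929 × 0.7295 + 0.3232 × 0.2705 = 0.50547055 + 0.08742560 = 0.59289615
  P(H|E) = 0.50547055 / 0.59289615 = 0.8525

Final posterior: 0.8525


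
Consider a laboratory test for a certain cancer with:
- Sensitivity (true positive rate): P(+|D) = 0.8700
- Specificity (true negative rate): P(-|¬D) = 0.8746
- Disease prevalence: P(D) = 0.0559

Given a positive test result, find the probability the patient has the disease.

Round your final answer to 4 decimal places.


Let D = has disease, + = positive test

Given:
- P(D) = 0.0559 (prevalence)
- P(+|D) = 0.8700 (sensitivity)
- P(-|¬D) = 0.8746 (specificity)
- P(+|¬D) = 0.1254 (false positive rate = 1 - specificity)

Step 1: Find P(+)
P(+) = P(+|D)P(D) + P(+|¬D)P(¬D)
     = 0.8700 × 0.0559 + 0.1254 × 0.9441
     = 0.04863300 + 0.11839014
     = 0.16702314

Step 2: Apply Bayes' theorem for P(D|+)
P(D|+) = P(+|D)P(D) / P(+)
       = 0.04863300 / 0.16702314
       = 0.2912


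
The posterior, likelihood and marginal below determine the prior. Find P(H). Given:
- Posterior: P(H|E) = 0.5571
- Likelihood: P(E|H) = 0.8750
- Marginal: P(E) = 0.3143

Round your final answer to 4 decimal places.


From Bayes' theorem: P(H|E) = P(E|H) × P(H) / P(E)

Rearranging for P(H):
P(H) = P(H|E) × P(E) / P(E|H)
     = 0.5571 × 0.3143 / 0.8750
     = 0.17509653 / 0.8750
     = 0.2001


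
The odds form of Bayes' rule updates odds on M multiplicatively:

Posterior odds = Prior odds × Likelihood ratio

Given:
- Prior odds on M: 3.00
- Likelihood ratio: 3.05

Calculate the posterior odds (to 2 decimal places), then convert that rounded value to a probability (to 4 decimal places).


Step 1: Calculate posterior odds
Posterior odds = Prior odds × LR
               = 3.00 × 3.05
               = 9.15

Step 2: Convert to probability
P(M|E) = Posterior odds / (1 + Posterior odds)
       = 9.15 / (1 + 9.15)
       = 9.15 / 10.15
       = 0.9015

The evidence increased P(M) from 0.7500 to 0.9015.


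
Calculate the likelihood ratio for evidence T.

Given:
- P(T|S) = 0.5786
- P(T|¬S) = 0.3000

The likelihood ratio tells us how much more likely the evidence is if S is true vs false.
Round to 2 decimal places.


Likelihood Ratio (LR) = P(T|S) / P(T|¬S)

LR = 0.5786 / 0.3000
   = 1.93

The evidence is 1.93 times more likely if S is true than if S is false.
LR > 1, so observing T raises the odds in favor of S.


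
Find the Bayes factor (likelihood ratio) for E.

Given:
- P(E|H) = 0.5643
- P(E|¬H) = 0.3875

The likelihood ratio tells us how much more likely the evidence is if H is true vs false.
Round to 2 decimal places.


Likelihood Ratio (LR) = P(E|H) / P(E|¬H)

LR = 0.5643 / 0.3875
   = 1.46

The evidence is 1.46 times more likely if H is true than if H is false.
Because LR exceeds 1, E is evidence for H.


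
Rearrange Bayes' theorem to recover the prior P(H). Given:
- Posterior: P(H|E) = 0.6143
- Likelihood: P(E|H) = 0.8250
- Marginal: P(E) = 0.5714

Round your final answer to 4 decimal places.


From Bayes' theorem: P(H|E) = P(E|H) × P(H) / P(E)

Rearranging for P(H):
P(H) = P(H|E) × P(E) / P(E|H)
     = 0.6143 × 0.5714 / 0.8250
     = 0.35101102 / 0.8250
     = 0.4255


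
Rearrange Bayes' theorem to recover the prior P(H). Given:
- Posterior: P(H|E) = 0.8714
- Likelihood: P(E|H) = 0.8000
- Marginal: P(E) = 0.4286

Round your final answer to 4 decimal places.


From Bayes' theorem: P(H|E) = P(E|H) × P(H) / P(E)

Rearranging for P(H):
P(H) = P(H|E) × P(E) / P(E|H)
     = 0.8714 × 0.4286 / 0.8000
     = 0.37348204 / 0.8000
     = 0.4669


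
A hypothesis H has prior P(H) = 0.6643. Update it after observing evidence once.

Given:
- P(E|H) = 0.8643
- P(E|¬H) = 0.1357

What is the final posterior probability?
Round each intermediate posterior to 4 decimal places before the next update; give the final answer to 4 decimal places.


Sequential Bayesian updating:

Initial prior: P(H) = 0.6643

Update 1:
  P(E) = 0.8643 × 0.6643 + 0.1357 × 0.3357 = 0.57415449 + 0.04555449 = 0.61970898
  P(H|E) = 0.57415449 / 0.61970898 = 0.9265

Final posterior: 0.9265


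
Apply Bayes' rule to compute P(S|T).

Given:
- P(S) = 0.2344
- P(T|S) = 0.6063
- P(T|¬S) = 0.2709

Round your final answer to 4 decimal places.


Bayes' theorem: P(S|T) = P(T|S) × P(S) / P(T)

Step 1: Calculate P(T) using law of total probability
P(T) = P(T|S)P(S) + P(T|¬S)P(¬S)
     = 0.6063 × 0.2344 + 0.2709 × 0.7656
     = 0.14211672 + 0.20740104
     = 0.34951776

Step 2: Apply Bayes' theorem
P(S|T) = P(T|S) × P(S) / P(T)
       = 0.14211672 / 0.34951776
       = 0.4066


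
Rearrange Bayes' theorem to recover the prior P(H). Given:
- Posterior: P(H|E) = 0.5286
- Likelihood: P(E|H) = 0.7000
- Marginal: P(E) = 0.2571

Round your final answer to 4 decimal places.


From Bayes' theorem: P(H|E) = P(E|H) × P(H) / P(E)

Rearranging for P(H):
P(H) = P(H|E) × P(E) / P(E|H)
     = 0.5286 × 0.2571 / 0.7000
     = 0.13590306 / 0.7000
     = 0.1941


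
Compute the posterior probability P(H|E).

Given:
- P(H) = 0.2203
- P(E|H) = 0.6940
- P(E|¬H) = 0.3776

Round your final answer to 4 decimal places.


Bayes' theorem: P(H|E) = P(E|H) × P(H) / P(E)

Step 1: Calculate P(E) using law of total probability
P(E) = P(E|H)P(H) + P(E|¬H)P(¬H)
     = 0.6940 × 0.2203 + 0.3776 × 0.7797
     = 0.15288820 + 0.29441472
     = 0.44730292

Step 2: Apply Bayes' theorem
P(H|E) = P(E|H) × P(H) / P(E)
       = 0.15288820 / 0.44730292
       = 0.3418


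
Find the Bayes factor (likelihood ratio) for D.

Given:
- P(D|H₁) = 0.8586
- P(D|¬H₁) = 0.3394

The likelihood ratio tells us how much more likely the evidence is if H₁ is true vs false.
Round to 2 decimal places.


Likelihood Ratio (LR) = P(D|H₁) / P(D|¬H₁)

LR = 0.8586 / 0.3394
   = 2.53

The evidence is 2.53 times more likely if H₁ is true than if H₁ is false.
Since LR > 1, the evidence supports H₁ over ¬H₁.


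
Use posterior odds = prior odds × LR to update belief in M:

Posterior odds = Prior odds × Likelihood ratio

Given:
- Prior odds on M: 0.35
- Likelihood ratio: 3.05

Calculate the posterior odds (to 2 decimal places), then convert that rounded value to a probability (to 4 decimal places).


Step 1: Calculate posterior odds
Posterior odds = Prior odds × LR
               = 0.35 × 3.05
               = 1.07

Step 2: Convert to probability
P(M|E) = Posterior odds / (1 + Posterior odds)
       = 1.07 / (1 + 1.07)
       = 1.07 / 2.07
       = 0.5169

The evidence increased P(M) from 0.2593 to 0.5169.


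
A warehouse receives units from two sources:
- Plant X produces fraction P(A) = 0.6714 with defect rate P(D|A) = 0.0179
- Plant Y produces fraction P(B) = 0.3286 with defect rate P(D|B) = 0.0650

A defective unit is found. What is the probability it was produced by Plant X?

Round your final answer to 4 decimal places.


Let A = from Plant X, D = defective

Given:
- P(A) = 0.6714, P(B) = 0.3286
- P(D|A) = 0.0179, P(D|B) = 0.0650

Step 1: Find P(D)
P(D) = P(D|A)P(A) + P(D|B)P(B)
     = 0.0179 × 0.6714 + 0.0650 × 0.3286
     = 0.01201806 + 0.02135900
     = 0.03337706

Step 2: Apply Bayes' theorem
P(A|D) = P(D|A)P(A) / P(D)
       = 0.01201806 / 0.03337706
       = 0.3601


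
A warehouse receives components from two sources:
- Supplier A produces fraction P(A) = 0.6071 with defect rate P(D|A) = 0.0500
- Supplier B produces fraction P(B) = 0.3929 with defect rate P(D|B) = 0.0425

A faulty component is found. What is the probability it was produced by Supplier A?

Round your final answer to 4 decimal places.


Let A = from Supplier A, D = faulty

Given:
- P(A) = 0.6071, P(B) = 0.3929
- P(D|A) = 0.0500, P(D|B) = 0.0425

Step 1: Find P(D)
P(D) = P(D|A)P(A) + P(D|B)P(B)
     = 0.0500 × 0.6071 + 0.0425 × 0.3929
     = 0.03035500 + 0.01669825
     = 0.04705325

Step 2: Apply Bayes' theorem
P(A|D) = P(D|A)P(A) / P(D)
       = 0.03035500 / 0.04705325
       = 0.6451


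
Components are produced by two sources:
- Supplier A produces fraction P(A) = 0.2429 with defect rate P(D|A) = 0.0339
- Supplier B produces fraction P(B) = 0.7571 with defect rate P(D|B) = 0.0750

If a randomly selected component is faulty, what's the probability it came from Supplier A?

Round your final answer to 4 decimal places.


Let A = from Supplier A, D = faulty

Given:
- P(A) = 0.2429, P(B) = 0.7571
- P(D|A) = 0.0339, P(D|B) = 0.0750

Step 1: Find P(D)
P(D) = P(D|A)P(A) + P(D|B)P(B)
     = 0.0339 × 0.2429 + 0.0750 × 0.7571
     = 0.00823431 + 0.05678250
     = 0.06501681

Step 2: Apply Bayes' theorem
P(A|D) = P(D|A)P(A) / P(D)
       = 0.00823431 / 0.06501681
       = 0.1266


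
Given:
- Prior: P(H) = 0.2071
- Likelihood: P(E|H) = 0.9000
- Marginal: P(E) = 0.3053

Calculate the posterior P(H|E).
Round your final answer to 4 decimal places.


Using Bayes' theorem:

P(H|E) = P(E|H) × P(H) / P(E)
       = 0.9000 × 0.2071 / 0.3053
       = 0.18639000 / 0.3053
       = 0.6105

The evidence strengthens our belief in H.
Prior: 0.2071 → Posterior: 0.6105


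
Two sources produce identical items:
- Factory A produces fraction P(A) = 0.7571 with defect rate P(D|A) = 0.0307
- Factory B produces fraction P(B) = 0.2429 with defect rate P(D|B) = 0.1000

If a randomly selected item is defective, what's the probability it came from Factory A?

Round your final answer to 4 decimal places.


Let A = from Factory A, D = defective

Given:
- P(A) = 0.7571, P(B) = 0.2429
- P(D|A) = 0.0307, P(D|B) = 0.1000

Step 1: Find P(D)
P(D) = P(D|A)P(A) + P(D|B)P(B)
     = 0.0307 × 0.7571 + 0.1000 × 0.2429
     = 0.02324297 + 0.02429000
     = 0.04753297

Step 2: Apply Bayes' theorem
P(A|D) = P(D|A)P(A) / P(D)
       = 0.02324297 / 0.04753297
       = 0.4890


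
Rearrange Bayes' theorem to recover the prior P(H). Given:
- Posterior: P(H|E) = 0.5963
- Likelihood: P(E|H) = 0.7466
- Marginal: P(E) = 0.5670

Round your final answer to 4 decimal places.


From Bayes' theorem: P(H|E) = P(E|H) × P(H) / P(E)

Rearranging for P(H):
P(H) = P(H|E) × P(E) / P(E|H)
     = 0.5963 × 0.5670 / 0.7466
     = 0.33810210 / 0.7466
     = 0.4529


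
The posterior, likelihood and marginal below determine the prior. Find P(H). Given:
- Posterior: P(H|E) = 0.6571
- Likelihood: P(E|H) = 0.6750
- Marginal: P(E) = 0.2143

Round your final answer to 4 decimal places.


From Bayes' theorem: P(H|E) = P(E|H) × P(H) / P(E)

Rearranging for P(H):
P(H) = P(H|E) × P(E) / P(E|H)
     = 0.6571 × 0.2143 / 0.6750
     = 0.14081653 / 0.6750
     = 0.2086


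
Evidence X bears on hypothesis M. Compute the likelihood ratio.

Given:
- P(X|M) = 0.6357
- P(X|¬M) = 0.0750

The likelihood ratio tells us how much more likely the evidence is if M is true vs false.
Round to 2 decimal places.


Likelihood Ratio (LR) = P(X|M) / P(X|¬M)

LR = 0.6357 / 0.0750
   = 8.48

The evidence is 8.48 times more likely if M is true than if M is false.
Because LR exceeds 1, X is evidence for M.


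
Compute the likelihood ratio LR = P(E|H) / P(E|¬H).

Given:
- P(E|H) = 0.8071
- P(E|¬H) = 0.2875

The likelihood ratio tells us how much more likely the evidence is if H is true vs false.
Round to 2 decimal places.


Likelihood Ratio (LR) = P(E|H) / P(E|¬H)

LR = 0.8071 / 0.2875
   = 2.81

The evidence is 2.81 times more likely if H is true than if H is false.
Since LR > 1, the evidence supports H over ¬H.


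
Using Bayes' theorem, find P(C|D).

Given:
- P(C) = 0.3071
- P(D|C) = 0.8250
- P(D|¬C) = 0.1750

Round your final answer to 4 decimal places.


Bayes' theorem: P(C|D) = P(D|C) × P(C) / P(D)

Step 1: Calculate P(D) using law of total probability
P(D) = P(D|C)P(C) + P(D|¬C)P(¬C)
     = 0.8250 × 0.3071 + 0.1750 × 0.6929
     = 0.25335750 + 0.12125750
     = 0.37461500

Step 2: Apply Bayes' theorem
P(C|D) = P(D|C) × P(C) / P(D)
       = 0.25335750 / 0.37461500
       = 0.6763


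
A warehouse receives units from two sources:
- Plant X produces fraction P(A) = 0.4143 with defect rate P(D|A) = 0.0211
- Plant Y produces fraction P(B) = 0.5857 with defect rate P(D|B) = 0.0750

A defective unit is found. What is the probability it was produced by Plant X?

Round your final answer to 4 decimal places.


Let A = from Plant X, D = defective

Given:
- P(A) = 0.4143, P(B) = 0.5857
- P(D|A) = 0.0211, P(D|B) = 0.0750

Step 1: Find P(D)
P(D) = P(D|A)P(A) + P(D|B)P(B)
     = 0.0211 × 0.4143 + 0.0750 × 0.5857
     = 0.00874173 + 0.04392750
     = 0.05266923

Step 2: Apply Bayes' theorem
P(A|D) = P(D|A)P(A) / P(D)
       = 0.00874173 / 0.05266923
       = 0.1660


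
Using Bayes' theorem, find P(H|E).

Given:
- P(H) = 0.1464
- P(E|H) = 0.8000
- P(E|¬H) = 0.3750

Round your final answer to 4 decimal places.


Bayes' theorem: P(H|E) = P(E|H) × P(H) / P(E)

Step 1: Calculate P(E) using law of total probability
P(E) = P(E|H)P(H) + P(E|¬H)P(¬H)
     = 0.8000 × 0.1464 + 0.3750 × 0.8536
     = 0.11712000 + 0.32010000
     = 0.43722000

Step 2: Apply Bayes' theorem
P(H|E) = P(E|H) × P(H) / P(E)
       = 0.11712000 / 0.43722000
       = 0.2679


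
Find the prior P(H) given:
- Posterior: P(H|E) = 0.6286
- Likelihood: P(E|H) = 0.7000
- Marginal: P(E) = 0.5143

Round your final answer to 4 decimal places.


From Bayes' theorem: P(H|E) = P(E|H) × P(H) / P(E)

Rearranging for P(H):
P(H) = P(H|E) × P(E) / P(E|H)
     = 0.6286 × 0.5143 / 0.7000
     = 0.32328898 / 0.7000
     = 0.4618


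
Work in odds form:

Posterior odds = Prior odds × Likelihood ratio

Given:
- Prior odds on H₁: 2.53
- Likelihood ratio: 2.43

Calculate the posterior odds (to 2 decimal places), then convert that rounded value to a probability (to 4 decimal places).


Step 1: Calculate posterior odds
Posterior odds = Prior odds × LR
               = 2.53 × 2.43
               = 6.15

Step 2: Convert to probability
P(H₁|E) = Posterior odds / (1 + Posterior odds)
       = 6.15 / (1 + 6.15)
       = 6.15 / 7.15
       = 0.8601

The evidence increased P(H₁) from 0.7167 to 0.8601.


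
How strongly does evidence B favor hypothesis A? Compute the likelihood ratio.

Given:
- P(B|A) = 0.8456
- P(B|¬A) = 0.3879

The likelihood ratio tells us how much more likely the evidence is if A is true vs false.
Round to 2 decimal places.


Likelihood Ratio (LR) = P(B|A) / P(B|¬A)

LR = 0.8456 / 0.3879
   = 2.18

The evidence is 2.18 times more likely if A is true than if A is false.
Because LR exceeds 1, B is evidence for A.


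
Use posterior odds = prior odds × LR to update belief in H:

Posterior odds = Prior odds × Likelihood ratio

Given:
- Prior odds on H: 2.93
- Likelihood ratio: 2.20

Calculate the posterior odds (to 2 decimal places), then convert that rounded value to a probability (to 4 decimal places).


Step 1: Calculate posterior odds
Posterior odds = Prior odds × LR
               = 2.93 × 2.20
               = 6.45

Step 2: Convert to probability
P(H|E) = Posterior odds / (1 + Posterior odds)
       = 6.45 / (1 + 6.45)
       = 6.45 / 7.45
       = 0.8658

The evidence increased P(H) from 0.7455 to 0.8658.


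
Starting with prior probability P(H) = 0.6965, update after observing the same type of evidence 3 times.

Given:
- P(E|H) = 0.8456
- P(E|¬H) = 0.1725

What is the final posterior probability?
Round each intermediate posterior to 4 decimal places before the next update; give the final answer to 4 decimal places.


Sequential Bayesian updating:

Initial prior: P(H) = 0.6965

Update 1:
  P(E) = 0.8456 × 0.6965 + 0.1725 × 0.3035 = 0.58896040 + 0.05235375 = 0.64131415
  P(H|E) = 0.58896040 / 0.64131415 = 0.9184

Update 2:
  P(E) = 0.8456 × 0.9184 + 0.1725 × 0.0816 = 0.77659904 + 0.01407600 = 0.79067504
  P(H|E) = 0.77659904 / 0.79067504 = 0.9822

Update 3:
  P(E) = 0.8456 × 0.9822 + 0.1725 × 0.0178 = 0.83054832 + 0.00307050 = 0.83361882
  P(H|E) = 0.83054832 / 0.83361882 = 0.9963

Final posterior: 0.9963


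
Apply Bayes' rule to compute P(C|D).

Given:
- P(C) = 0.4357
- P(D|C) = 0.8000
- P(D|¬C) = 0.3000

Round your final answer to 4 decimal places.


Bayes' theorem: P(C|D) = P(D|C) × P(C) / P(D)

Step 1: Calculate P(D) using law of total probability
P(D) = P(D|C)P(C) + P(D|¬C)P(¬C)
     = 0.8000 × 0.4357 + 0.3000 × 0.5643
     = 0.34856000 + 0.16929000
     = 0.51785000

Step 2: Apply Bayes' theorem
P(C|D) = P(D|C) × P(C) / P(D)
       = 0.34856000 / 0.51785000
       = 0.6731


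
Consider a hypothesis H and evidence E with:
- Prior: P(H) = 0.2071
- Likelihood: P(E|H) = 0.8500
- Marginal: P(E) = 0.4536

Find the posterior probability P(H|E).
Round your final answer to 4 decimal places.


Using Bayes' theorem:

P(H|E) = P(E|H) × P(H) / P(E)
       = 0.8500 × 0.2071 / 0.4536
       = 0.17603500 / 0.4536
       = 0.3881

The evidence strengthens our belief in H.
Prior: 0.2071 → Posterior: 0.3881


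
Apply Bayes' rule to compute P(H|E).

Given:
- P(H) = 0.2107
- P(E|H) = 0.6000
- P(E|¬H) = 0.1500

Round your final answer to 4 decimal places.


Bayes' theorem: P(H|E) = P(E|H) × P(H) / P(E)

Step 1: Calculate P(E) using law of total probability
P(E) = P(E|H)P(H) + P(E|¬H)P(¬H)
     = 0.6000 × 0.2107 + 0.1500 × 0.7893
     = 0.12642000 + 0.11839500
     = 0.24481500

Step 2: Apply Bayes' theorem
P(H|E) = P(E|H) × P(H) / P(E)
       = 0.12642000 / 0.24481500
       = 0.5164


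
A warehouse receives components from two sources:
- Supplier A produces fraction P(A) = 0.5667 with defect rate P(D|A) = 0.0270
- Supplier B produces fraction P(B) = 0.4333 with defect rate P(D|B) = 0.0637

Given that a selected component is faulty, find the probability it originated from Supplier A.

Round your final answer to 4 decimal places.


Let A = from Supplier A, D = faulty

Given:
- P(A) = 0.5667, P(B) = 0.4333
- P(D|A) = 0.0270, P(D|B) = 0.0637

Step 1: Find P(D)
P(D) = P(D|A)P(A) + P(D|B)P(B)
     = 0.0270 × 0.5667 + 0.0637 × 0.4333
     = 0.01530090 + 0.02760121
     = 0.04290211

Step 2: Apply Bayes' theorem
P(A|D) = P(D|A)P(A) / P(D)
       = 0.01530090 / 0.04290211
       = 0.3566


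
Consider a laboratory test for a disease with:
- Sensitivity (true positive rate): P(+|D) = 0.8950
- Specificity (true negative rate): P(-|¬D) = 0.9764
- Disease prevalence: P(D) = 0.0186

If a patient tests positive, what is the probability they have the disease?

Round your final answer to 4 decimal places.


Let D = has disease, + = positive test

Given:
- P(D) = 0.0186 (prevalence)
- P(+|D) = 0.8950 (sensitivity)
- P(-|¬D) = 0.9764 (specificity)
- P(+|¬D) = 0.0236 (false positive rate = 1 - specificity)

Step 1: Find P(+)
P(+) = P(+|D)P(D) + P(+|¬D)P(¬D)
     = 0.8950 × 0.0186 + 0.0236 × 0.9814
     = 0.01664700 + 0.02316104
     = 0.03980804

Step 2: Apply Bayes' theorem for P(D|+)
P(D|+) = P(+|D)P(D) / P(+)
       = 0.01664700 / 0.03980804
       = 0.4182
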